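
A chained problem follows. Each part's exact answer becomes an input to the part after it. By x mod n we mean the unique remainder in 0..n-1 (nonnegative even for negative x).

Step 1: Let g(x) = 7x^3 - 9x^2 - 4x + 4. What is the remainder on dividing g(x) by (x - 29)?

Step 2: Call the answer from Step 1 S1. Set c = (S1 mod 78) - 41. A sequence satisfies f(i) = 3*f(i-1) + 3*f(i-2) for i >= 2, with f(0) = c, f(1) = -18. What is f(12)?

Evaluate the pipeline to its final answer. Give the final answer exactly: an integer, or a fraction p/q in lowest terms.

-63576819

Step 1: remainder = value at the root: 7*(29)^3 - 9*(29)^2 - 4*(29)^1 + 4 = (170723) + (-7569) + (-116) + (4) = 163042; answer 163042
Step 2: S1 = 163042; c = -19; f(2) = 3*(-18) + 3*(-19) = -111; iterating: f(2)=-111, f(3)=-387, f(4)=-1494, f(5)=-5643, f(6)=-21411, f(7)=-81162, f(8)=-307719, f(9)=-1166643, f(10)=-4423086, f(11)=-16769187, f(12)=-63576819; answer -63576819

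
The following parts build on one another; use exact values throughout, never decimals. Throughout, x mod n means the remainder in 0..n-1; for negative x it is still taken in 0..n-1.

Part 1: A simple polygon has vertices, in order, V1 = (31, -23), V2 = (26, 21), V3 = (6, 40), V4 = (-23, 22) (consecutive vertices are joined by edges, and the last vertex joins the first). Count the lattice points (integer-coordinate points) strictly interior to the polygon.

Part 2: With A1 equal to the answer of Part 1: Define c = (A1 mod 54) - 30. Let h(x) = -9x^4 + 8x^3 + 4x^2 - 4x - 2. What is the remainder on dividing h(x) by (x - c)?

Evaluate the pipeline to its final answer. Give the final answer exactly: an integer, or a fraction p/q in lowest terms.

-621506

Part 1: cross terms: (31*21 - 26*-23)=1249, (26*40 - 6*21)=914, (6*22 - -23*40)=1052, (-23*-23 - 31*22)=-153; twice the area = |3062| = 3062; area = 1531; boundary points = 1 + 1 + 1 + 9 = 12; strictly interior points = area - boundary/2 + 1 = 1526; answer 1526
Part 2: A1 = 1526; c = -16; remainder = value at the root: -9*(-16)^4 + 8*(-16)^3 + 4*(-16)^2 - 4*(-16)^1 - 2 = (-589824) + (-32768) + (1024) + (64) + (-2) = -621506; answer -621506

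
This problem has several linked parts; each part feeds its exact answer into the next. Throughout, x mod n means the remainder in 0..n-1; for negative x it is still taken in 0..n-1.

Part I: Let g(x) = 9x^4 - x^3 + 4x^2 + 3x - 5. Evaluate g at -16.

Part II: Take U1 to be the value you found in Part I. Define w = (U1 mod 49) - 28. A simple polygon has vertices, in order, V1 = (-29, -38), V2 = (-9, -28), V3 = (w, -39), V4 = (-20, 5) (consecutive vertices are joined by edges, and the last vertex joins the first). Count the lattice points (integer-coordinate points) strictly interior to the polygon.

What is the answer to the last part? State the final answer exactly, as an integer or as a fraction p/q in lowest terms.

Part I: 9*(-16)^4 - 1*(-16)^3 + 4*(-16)^2 + 3*(-16)^1 - 5 = (589824) + (4096) + (1024) + (-48) + (-5) = 594891; answer 594891
Part II: U1 = 594891; w = 3; cross terms: (-29*-28 - -9*-38)=470, (-9*-39 - 3*-28)=435, (3*5 - -20*-39)=-765, (-20*-38 - -29*5)=905; twice the area = |1045| = 1045; area = 1045/2; boundary points = 10 + 1 + 1 + 1 = 13; strictly interior points = area - boundary/2 + 1 = 517; answer 517

517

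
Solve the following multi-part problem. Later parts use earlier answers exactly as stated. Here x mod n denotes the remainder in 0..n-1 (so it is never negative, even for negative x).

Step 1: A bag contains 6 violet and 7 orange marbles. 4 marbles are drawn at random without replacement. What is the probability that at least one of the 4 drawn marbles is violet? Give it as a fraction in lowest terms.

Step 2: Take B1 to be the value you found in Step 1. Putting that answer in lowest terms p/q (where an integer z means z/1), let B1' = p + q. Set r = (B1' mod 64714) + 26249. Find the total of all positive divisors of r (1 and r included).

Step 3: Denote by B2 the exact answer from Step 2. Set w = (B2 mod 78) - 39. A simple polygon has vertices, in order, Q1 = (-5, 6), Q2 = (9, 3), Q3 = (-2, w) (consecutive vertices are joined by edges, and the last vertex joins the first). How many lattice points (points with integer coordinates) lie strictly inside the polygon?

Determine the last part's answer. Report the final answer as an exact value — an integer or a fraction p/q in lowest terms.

Step 1: total draws C(13,4) = 715; complement C(7,4) = 35; favorable 715 - 35 = 680; P = 136/143; answer 136/143
Step 2: B1 = 136/143; threaded value p + q = 279; r = 26528; 26528 = 2^5 * 829; sigma = (1 + 2 + 4 + 8 + 16 + 32) * (1 + 829) = 63 * 830 = 52290; answer 52290
Step 3: B2 = 52290; w = -9; cross terms: (-5*3 - 9*6)=-69, (9*-9 - -2*3)=-75, (-2*6 - -5*-9)=-57; twice the area = |-201| = 201; area = 201/2; boundary points = 1 + 1 + 3 = 5; strictly interior points = area - boundary/2 + 1 = 99; answer 99

99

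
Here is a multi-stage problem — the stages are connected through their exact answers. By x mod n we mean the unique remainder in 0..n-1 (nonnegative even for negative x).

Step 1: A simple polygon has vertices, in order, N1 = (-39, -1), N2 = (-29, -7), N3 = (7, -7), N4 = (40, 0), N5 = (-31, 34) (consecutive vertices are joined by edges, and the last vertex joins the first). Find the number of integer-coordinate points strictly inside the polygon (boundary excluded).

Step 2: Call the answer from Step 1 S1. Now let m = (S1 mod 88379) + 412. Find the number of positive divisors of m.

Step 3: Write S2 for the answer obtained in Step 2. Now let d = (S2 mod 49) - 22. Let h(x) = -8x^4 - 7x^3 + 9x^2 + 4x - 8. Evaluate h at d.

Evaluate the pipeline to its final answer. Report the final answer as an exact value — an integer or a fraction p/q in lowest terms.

Step 1: cross terms: (-39*-7 - -29*-1)=244, (-29*-7 - 7*-7)=252, (7*0 - 40*-7)=280, (40*34 - -31*0)=1360, (-31*-1 - -39*34)=1357; twice the area = |3493| = 3493; area = 3493/2; boundary points = 2 + 36 + 1 + 1 + 1 = 41; strictly interior points = area - boundary/2 + 1 = 1727; answer 1727
Step 2: S1 = 1727; m = 2139; 2139 = 3 * 23 * 31; number of divisors = (1+1) * (1+1) * (1+1) = 8; answer 8
Step 3: S2 = 8; d = -14; -8*(-14)^4 - 7*(-14)^3 + 9*(-14)^2 + 4*(-14)^1 - 8 = (-307328) + (19208) + (1764) + (-56) + (-8) = -286420; answer -286420

-286420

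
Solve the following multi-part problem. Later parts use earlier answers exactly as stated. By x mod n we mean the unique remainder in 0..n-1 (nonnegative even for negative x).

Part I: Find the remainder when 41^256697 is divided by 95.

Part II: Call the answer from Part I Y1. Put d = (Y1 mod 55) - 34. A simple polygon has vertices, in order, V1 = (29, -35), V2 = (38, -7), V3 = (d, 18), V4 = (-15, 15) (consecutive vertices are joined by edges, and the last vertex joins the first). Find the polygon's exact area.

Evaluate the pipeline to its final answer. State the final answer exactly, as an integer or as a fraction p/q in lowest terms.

2545/2

Part I: squarings mod 95: 41^1=41, 41^2=66, 41^4=81, 41^8=6, 41^16=36, 41^32=61, 41^64=16, 41^128=66, 41^256=81, 41^512=6, 41^1024=36, 41^2048=61, 41^4096=16, 41^8192=66, 41^16384=81, 41^32768=6, 41^65536=36, 41^131072=61; 41^256697 = 41^1 * 41^8 * 41^16 * 41^32 * 41^128 * 41^512 * 41^2048 * 41^8192 * 41^16384 * 41^32768 * 41^65536 * 41^131072 = 51 (mod 95); answer 51
Part II: Y1 = 51; d = 17; cross terms: (29*-7 - 38*-35)=1127, (38*18 - 17*-7)=803, (17*15 - -15*18)=525, (-15*-35 - 29*15)=90; twice the area = |2545| = 2545; area = 2545/2; answer 2545/2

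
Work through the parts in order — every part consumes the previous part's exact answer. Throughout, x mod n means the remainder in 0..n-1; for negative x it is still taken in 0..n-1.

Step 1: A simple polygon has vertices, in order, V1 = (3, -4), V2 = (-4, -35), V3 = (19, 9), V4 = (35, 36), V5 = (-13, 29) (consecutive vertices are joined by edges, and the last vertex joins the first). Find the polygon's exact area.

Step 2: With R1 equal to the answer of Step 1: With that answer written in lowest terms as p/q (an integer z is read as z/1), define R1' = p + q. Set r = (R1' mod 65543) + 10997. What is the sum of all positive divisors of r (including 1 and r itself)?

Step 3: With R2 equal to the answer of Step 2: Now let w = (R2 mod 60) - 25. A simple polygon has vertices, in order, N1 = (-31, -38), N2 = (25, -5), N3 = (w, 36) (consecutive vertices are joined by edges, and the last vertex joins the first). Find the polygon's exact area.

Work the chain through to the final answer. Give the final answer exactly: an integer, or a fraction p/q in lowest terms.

1247

Step 1: cross terms: (3*-35 - -4*-4)=-121, (-4*9 - 19*-35)=629, (19*36 - 35*9)=369, (35*29 - -13*36)=1483, (-13*-4 - 3*29)=-35; twice the area = |2325| = 2325; area = 2325/2; answer 2325/2
Step 2: R1 = 2325/2; threaded value p + q = 2327; r = 13324; 13324 = 2^2 * 3331; sigma = (1 + 2 + 4) * (1 + 3331) = 7 * 3332 = 23324; answer 23324
Step 3: R2 = 23324; w = 19; cross terms: (-31*-5 - 25*-38)=1105, (25*36 - 19*-5)=995, (19*-38 - -31*36)=394; twice the area = |2494| = 2494; area = 1247; answer 1247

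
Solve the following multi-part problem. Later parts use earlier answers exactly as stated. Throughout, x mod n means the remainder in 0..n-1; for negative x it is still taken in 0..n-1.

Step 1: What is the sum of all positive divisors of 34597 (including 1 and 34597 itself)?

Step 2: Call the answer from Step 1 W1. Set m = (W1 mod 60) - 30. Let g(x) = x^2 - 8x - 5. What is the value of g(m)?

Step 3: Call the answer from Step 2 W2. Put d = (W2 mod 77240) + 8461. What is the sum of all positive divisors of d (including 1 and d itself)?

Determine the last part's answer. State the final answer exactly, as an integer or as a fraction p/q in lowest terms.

Step 1: 34597 = 29 * 1193; sigma = (1 + 29) * (1 + 1193) = 30 * 1194 = 35820; answer 35820
Step 2: W1 = 35820; m = -30; 1*(-30)^2 - 8*(-30)^1 - 5 = (900) + (240) + (-5) = 1135; answer 1135
Step 3: W2 = 1135; d = 9596; 9596 = 2^2 * 2399; sigma = (1 + 2 + 4) * (1 + 2399) = 7 * 2400 = 16800; answer 16800

16800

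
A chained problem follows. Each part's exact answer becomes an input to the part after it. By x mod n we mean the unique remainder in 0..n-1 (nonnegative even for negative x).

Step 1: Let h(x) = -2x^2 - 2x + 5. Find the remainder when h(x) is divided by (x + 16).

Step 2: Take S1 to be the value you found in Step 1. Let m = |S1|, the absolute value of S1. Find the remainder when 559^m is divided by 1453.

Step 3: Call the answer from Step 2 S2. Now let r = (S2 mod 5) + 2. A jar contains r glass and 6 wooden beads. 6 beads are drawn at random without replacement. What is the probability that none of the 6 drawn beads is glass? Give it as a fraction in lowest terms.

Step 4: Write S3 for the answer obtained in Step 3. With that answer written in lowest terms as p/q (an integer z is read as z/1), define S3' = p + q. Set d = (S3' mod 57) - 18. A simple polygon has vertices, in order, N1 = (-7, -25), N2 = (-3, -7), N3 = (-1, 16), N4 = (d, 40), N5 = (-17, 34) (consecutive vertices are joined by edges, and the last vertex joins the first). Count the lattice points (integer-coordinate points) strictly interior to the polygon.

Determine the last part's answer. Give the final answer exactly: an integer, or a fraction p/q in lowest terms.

Step 1: remainder = value at the root: -2*(-16)^2 - 2*(-16)^1 + 5 = (-512) + (32) + (5) = -475; answer -475
Step 2: S1 = -475; m = 475; squarings mod 1453: 559^1=559, 559^2=86, 559^4=131, 559^8=1178, 559^16=69, 559^32=402, 559^64=321, 559^128=1331, 559^256=354; 559^475 = 559^1 * 559^2 * 559^8 * 559^16 * 559^64 * 559^128 * 559^256 = 848 (mod 1453); answer 848
Step 3: S2 = 848; r = 5; total draws C(11,6) = 462; favorable C(6,6) = 1; P = 1/462; answer 1/462
Step 4: S3 = 1/462; threaded value p + q = 463; d = -11; cross terms: (-7*-7 - -3*-25)=-26, (-3*16 - -1*-7)=-55, (-1*40 - -11*16)=136, (-11*34 - -17*40)=306, (-17*-25 - -7*34)=663; twice the area = |1024| = 1024; area = 512; boundary points = 2 + 1 + 2 + 6 + 1 = 12; strictly interior points = area - boundary/2 + 1 = 507; answer 507

507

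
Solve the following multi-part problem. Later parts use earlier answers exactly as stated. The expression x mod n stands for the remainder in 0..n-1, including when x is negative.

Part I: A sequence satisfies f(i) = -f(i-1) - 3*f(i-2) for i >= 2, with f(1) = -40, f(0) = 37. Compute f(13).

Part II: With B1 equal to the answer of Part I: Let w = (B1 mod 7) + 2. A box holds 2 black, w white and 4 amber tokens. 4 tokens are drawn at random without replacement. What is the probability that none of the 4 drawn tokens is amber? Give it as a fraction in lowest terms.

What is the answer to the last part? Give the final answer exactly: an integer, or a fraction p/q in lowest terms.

1/70

Part I: f(2) = -1*(-40) - 3*(37) = -71; iterating: f(2)=-71, f(3)=191, f(4)=22, f(5)=-595, f(6)=529, f(7)=1256, f(8)=-2843, f(9)=-925, f(10)=9454, f(11)=-6679, f(12)=-21683, f(13)=41720; answer 41720
Part II: B1 = 41720; w = 2; total draws C(8,4) = 70; favorable C(4,4) = 1; P = 1/70; answer 1/70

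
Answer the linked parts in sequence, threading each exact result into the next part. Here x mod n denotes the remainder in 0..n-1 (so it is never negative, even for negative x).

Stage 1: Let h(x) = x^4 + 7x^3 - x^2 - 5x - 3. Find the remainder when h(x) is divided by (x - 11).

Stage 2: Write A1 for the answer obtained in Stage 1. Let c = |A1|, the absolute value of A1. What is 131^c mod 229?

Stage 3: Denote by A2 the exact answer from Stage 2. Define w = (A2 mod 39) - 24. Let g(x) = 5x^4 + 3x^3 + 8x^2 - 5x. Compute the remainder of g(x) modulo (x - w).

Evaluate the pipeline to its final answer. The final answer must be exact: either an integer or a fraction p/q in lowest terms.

201810

Stage 1: remainder = value at the root: 1*(11)^4 + 7*(11)^3 - 1*(11)^2 - 5*(11)^1 - 3 = (14641) + (9317) + (-121) + (-55) + (-3) = 23779; answer 23779
Stage 2: A1 = 23779; c = 23779; squarings mod 229: 131^1=131, 131^2=215, 131^4=196, 131^8=173, 131^16=159, 131^32=91, 131^64=37, 131^128=224, 131^256=25, 131^512=167, 131^1024=180, 131^2048=111, 131^4096=184, 131^8192=193, 131^16384=151; 131^23779 = 131^1 * 131^2 * 131^32 * 131^64 * 131^128 * 131^1024 * 131^2048 * 131^4096 * 131^16384 = 155 (mod 229); answer 155
Stage 3: A2 = 155; w = 14; remainder = value at the root: 5*(14)^4 + 3*(14)^3 + 8*(14)^2 - 5*(14)^1 = (192080) + (8232) + (1568) + (-70) = 201810; answer 201810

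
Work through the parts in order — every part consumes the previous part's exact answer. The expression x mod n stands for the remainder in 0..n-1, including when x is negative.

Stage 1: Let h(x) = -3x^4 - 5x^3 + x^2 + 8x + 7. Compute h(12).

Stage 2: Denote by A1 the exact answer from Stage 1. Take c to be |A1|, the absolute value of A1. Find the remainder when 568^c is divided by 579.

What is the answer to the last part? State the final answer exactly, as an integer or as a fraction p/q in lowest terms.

Stage 1: -3*(12)^4 - 5*(12)^3 + 1*(12)^2 + 8*(12)^1 + 7 = (-62208) + (-8640) + (144) + (96) + (7) = -70601; answer -70601
Stage 2: A1 = -70601; c = 70601; squarings mod 579: 568^1=568, 568^2=121, 568^4=166, 568^8=343, 568^16=112, 568^32=385, 568^64=1, 568^128=1, 568^256=1, 568^512=1, 568^1024=1, 568^2048=1, 568^4096=1, 568^8192=1, 568^16384=1, 568^32768=1, 568^65536=1; 568^70601 = 568^1 * 568^8 * 568^64 * 568^128 * 568^256 * 568^512 * 568^4096 * 568^65536 = 280 (mod 579); answer 280

280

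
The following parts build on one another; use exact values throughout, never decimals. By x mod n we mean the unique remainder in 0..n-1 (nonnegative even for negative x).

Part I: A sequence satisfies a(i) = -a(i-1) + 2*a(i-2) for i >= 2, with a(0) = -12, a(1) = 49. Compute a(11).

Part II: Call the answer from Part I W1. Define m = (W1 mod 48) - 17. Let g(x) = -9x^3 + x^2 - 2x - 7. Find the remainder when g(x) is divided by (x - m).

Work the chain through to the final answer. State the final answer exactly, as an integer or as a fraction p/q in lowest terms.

-52207

Part I: a(2) = -1*(49) + 2*(-12) = -73; iterating: a(2)=-73, a(3)=171, a(4)=-317, a(5)=659, a(6)=-1293, a(7)=2611, a(8)=-5197, a(9)=10419, a(10)=-20813, a(11)=41651; answer 41651
Part II: W1 = 41651; m = 18; remainder = value at the root: -9*(18)^3 + 1*(18)^2 - 2*(18)^1 - 7 = (-52488) + (324) + (-36) + (-7) = -52207; answer -52207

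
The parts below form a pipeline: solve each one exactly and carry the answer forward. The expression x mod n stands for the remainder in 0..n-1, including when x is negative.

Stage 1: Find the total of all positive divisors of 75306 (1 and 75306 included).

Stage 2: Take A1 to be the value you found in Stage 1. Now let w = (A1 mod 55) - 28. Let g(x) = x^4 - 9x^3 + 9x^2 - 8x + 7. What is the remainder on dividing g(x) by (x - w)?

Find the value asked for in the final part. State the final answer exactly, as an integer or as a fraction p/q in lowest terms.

537082

Stage 1: 75306 = 2 * 3 * 7 * 11 * 163; sigma = (1 + 2) * (1 + 3) * (1 + 7) * (1 + 11) * (1 + 163) = 3 * 4 * 8 * 12 * 164 = 188928; answer 188928
Stage 2: A1 = 188928; w = -25; remainder = value at the root: 1*(-25)^4 - 9*(-25)^3 + 9*(-25)^2 - 8*(-25)^1 + 7 = (390625) + (140625) + (5625) + (200) + (7) = 537082; answer 537082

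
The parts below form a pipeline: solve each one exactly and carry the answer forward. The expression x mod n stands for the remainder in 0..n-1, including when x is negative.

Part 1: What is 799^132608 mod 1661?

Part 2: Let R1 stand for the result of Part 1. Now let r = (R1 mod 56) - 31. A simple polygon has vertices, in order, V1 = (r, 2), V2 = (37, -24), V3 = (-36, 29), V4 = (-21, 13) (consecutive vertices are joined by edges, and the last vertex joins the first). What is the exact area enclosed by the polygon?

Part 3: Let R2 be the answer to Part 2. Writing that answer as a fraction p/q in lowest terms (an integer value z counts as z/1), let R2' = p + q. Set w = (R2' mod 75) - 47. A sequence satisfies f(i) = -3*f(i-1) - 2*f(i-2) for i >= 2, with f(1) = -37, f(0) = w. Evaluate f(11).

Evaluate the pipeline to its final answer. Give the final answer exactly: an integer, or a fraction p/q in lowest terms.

Part 1: squarings mod 1661: 799^1=799, 799^2=577, 799^4=729, 799^8=1582, 799^16=1258, 799^32=1292, 799^64=1620, 799^128=20, 799^256=400, 799^512=544, 799^1024=278, 799^2048=878, 799^4096=180, 799^8192=841, 799^16384=1356, 799^32768=9, 799^65536=81, 799^131072=1578; 799^132608 = 799^512 * 799^1024 * 799^131072 = 1582 (mod 1661); answer 1582
Part 2: R1 = 1582; r = -17; cross terms: (-17*-24 - 37*2)=334, (37*29 - -36*-24)=209, (-36*13 - -21*29)=141, (-21*2 - -17*13)=179; twice the area = |863| = 863; area = 863/2; answer 863/2
Part 3: R2 = 863/2; threaded value p + q = 865; w = -7; f(2) = -3*(-37) - 2*(-7) = 125; iterating: f(2)=125, f(3)=-301, f(4)=653, f(5)=-1357, f(6)=2765, f(7)=-5581, f(8)=11213, f(9)=-22477, f(10)=45005, f(11)=-90061; answer -90061

-90061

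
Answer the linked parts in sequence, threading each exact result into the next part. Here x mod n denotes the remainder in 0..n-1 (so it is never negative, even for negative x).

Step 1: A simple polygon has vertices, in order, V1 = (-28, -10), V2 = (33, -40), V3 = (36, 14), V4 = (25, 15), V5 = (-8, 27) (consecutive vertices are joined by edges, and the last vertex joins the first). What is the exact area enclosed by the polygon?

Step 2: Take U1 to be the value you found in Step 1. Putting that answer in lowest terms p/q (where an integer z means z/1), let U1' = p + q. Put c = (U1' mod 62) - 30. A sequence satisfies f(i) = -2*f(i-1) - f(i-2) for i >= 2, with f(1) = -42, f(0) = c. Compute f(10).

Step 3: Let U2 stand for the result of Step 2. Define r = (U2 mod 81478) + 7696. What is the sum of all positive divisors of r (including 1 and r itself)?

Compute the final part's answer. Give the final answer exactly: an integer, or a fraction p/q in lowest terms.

10934

Step 1: cross terms: (-28*-40 - 33*-10)=1450, (33*14 - 36*-40)=1902, (36*15 - 25*14)=190, (25*27 - -8*15)=795, (-8*-10 - -28*27)=836; twice the area = |5173| = 5173; area = 5173/2; answer 5173/2
Step 2: U1 = 5173/2; threaded value p + q = 5175; c = -1; f(2) = -2*(-42) - 1*(-1) = 85; iterating: f(2)=85, f(3)=-128, f(4)=171, f(5)=-214, f(6)=257, f(7)=-300, f(8)=343, f(9)=-386, f(10)=429; answer 429
Step 3: U2 = 429; r = 8125; 8125 = 5^4 * 13; sigma = (1 + 5 + 25 + 125 + 625) * (1 + 13) = 781 * 14 = 10934; answer 10934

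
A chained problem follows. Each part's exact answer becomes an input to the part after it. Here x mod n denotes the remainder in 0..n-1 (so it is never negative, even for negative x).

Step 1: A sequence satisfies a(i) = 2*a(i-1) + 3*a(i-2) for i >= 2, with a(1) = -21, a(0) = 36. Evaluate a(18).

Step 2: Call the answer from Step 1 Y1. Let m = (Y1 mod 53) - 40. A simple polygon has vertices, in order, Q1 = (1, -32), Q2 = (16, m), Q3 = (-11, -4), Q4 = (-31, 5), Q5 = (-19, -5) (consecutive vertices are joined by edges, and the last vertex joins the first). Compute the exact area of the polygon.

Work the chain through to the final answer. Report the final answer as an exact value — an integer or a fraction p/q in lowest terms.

Step 1: a(2) = 2*(-21) + 3*(36) = 66; iterating: a(2)=66, a(3)=69, a(4)=336, a(5)=879, a(6)=2766, a(7)=8169, a(8)=24636, a(9)=73779, a(10)=221466, a(11)=664269, a(12)=1992936, a(13)=5978679, a(14)=17936166, a(15)=53808369, a(16)=161425236, a(17)=484275579, a(18)=1452826866; answer 1452826866
Step 2: Y1 = 1452826866; m = -5; cross terms: (1*-5 - 16*-32)=507, (16*-4 - -11*-5)=-119, (-11*5 - -31*-4)=-179, (-31*-5 - -19*5)=250, (-19*-32 - 1*-5)=613; twice the area = |1072| = 1072; area = 536; answer 536

536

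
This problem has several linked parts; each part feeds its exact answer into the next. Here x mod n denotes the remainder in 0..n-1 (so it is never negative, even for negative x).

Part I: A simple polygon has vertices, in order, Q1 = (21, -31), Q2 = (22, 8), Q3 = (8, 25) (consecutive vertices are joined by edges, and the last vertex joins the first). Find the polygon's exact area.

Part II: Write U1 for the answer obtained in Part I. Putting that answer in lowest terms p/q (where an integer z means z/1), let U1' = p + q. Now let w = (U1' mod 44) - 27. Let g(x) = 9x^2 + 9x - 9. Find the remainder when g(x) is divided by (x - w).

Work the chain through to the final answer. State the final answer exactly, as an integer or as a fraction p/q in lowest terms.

Part I: cross terms: (21*8 - 22*-31)=850, (22*25 - 8*8)=486, (8*-31 - 21*25)=-773; twice the area = |563| = 563; area = 563/2; answer 563/2
Part II: U1 = 563/2; threaded value p + q = 565; w = 10; remainder = value at the root: 9*(10)^2 + 9*(10)^1 - 9 = (900) + (90) + (-9) = 981; answer 981

981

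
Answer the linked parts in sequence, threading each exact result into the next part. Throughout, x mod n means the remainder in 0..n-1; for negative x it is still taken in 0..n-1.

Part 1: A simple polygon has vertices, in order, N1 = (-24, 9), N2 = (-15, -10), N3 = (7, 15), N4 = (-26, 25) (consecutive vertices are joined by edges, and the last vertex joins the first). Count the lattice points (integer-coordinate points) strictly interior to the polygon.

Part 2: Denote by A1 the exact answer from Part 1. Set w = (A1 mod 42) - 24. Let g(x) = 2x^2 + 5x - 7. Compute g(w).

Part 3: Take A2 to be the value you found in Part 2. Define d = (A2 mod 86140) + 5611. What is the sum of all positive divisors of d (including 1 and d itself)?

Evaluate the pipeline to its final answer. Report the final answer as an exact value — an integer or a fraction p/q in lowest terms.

12240

Part 1: cross terms: (-24*-10 - -15*9)=375, (-15*15 - 7*-10)=-155, (7*25 - -26*15)=565, (-26*9 - -24*25)=366; twice the area = |1151| = 1151; area = 1151/2; boundary points = 1 + 1 + 1 + 2 = 5; strictly interior points = area - boundary/2 + 1 = 574; answer 574
Part 2: A1 = 574; w = 4; 2*(4)^2 + 5*(4)^1 - 7 = (32) + (20) + (-7) = 45; answer 45
Part 3: A2 = 45; d = 5656; 5656 = 2^3 * 7 * 101; sigma = (1 + 2 + 4 + 8) * (1 + 7) * (1 + 101) = 15 * 8 * 102 = 12240; answer 12240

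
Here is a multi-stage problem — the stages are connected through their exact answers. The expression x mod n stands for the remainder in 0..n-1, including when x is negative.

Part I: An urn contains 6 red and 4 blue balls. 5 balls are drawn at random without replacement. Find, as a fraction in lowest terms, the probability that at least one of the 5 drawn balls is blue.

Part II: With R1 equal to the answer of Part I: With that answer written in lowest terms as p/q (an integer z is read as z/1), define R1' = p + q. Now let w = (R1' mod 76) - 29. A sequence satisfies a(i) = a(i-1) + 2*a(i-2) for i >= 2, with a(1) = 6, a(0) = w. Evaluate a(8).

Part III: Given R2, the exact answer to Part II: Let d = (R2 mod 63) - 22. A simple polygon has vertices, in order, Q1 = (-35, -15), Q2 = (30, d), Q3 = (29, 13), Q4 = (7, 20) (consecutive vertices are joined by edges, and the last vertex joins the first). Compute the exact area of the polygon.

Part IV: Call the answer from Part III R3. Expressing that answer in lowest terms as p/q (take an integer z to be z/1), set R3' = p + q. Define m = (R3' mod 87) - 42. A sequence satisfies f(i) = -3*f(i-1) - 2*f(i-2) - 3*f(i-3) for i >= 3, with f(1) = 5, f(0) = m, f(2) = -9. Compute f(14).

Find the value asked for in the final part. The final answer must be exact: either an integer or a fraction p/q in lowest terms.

Part I: total draws C(10,5) = 252; complement C(6,5) = 6; favorable 252 - 6 = 246; P = 41/42; answer 41/42
Part II: R1 = 41/42; threaded value p + q = 83; w = -22; a(2) = 1*(6) + 2*(-22) = -38; iterating: a(2)=-38, a(3)=-26, a(4)=-102, a(5)=-154, a(6)=-358, a(7)=-666, a(8)=-1382; answer -1382
Part III: R2 = -1382; d = -18; cross terms: (-35*-18 - 30*-15)=1080, (30*13 - 29*-18)=912, (29*20 - 7*13)=489, (7*-15 - -35*20)=595; twice the area = |3076| = 3076; area = 1538; answer 1538
Part IV: R3 = 1538; threaded value p + q = 1539; m = 18; f(3) = -3*(-9) - 2*(5) - 3*(18) = -37; iterating: f(3)=-37, f(4)=114, f(5)=-241, f(6)=606, f(7)=-1678, f(8)=4545, f(9)=-12097, f(10)=32235, f(11)=-86146, f(12)=230259, f(13)=-615190, f(14)=1643490; answer 1643490

1643490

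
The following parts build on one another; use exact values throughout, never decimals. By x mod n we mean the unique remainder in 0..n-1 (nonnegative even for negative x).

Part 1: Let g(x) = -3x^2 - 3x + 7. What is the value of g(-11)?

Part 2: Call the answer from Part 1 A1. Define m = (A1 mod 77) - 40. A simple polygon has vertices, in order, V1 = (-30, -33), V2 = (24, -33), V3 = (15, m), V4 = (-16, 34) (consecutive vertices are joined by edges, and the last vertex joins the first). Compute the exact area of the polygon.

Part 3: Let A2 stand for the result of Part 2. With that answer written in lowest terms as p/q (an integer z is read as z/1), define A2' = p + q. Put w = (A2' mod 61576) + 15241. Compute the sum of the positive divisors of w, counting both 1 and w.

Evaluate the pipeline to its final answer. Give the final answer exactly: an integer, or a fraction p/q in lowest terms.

Part 1: -3*(-11)^2 - 3*(-11)^1 + 7 = (-363) + (33) + (7) = -323; answer -323
Part 2: A1 = -323; m = 22; cross terms: (-30*-33 - 24*-33)=1782, (24*22 - 15*-33)=1023, (15*34 - -16*22)=862, (-16*-33 - -30*34)=1548; twice the area = |5215| = 5215; area = 5215/2; answer 5215/2
Part 3: A2 = 5215/2; threaded value p + q = 5217; w = 20458; 20458 = 2 * 53 * 193; sigma = (1 + 2) * (1 + 53) * (1 + 193) = 3 * 54 * 194 = 31428; answer 31428

31428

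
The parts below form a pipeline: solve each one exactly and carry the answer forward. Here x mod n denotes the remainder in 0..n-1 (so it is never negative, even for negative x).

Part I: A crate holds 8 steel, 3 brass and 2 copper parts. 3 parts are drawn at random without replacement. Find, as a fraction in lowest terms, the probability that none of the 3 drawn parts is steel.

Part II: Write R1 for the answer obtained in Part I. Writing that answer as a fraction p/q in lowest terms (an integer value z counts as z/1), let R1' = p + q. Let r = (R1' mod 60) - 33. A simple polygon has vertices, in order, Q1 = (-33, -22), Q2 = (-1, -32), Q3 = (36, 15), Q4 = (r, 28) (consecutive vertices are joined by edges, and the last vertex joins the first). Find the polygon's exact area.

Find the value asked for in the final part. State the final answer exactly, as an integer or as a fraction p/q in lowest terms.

2144

Part I: total draws C(13,3) = 286; favorable C(5,3) = 10; P = 5/143; answer 5/143
Part II: R1 = 5/143; threaded value p + q = 148; r = -5; cross terms: (-33*-32 - -1*-22)=1034, (-1*15 - 36*-32)=1137, (36*28 - -5*15)=1083, (-5*-22 - -33*28)=1034; twice the area = |4288| = 4288; area = 2144; answer 2144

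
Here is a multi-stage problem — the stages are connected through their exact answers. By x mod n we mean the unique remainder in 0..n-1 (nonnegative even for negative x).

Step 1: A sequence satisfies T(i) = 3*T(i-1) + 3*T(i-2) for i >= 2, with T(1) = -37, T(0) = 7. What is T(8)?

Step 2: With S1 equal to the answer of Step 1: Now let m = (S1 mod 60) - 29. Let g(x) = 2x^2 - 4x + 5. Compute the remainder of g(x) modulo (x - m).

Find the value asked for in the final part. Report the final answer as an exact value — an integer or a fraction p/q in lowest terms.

Step 1: T(2) = 3*(-37) + 3*(7) = -90; iterating: T(2)=-90, T(3)=-381, T(4)=-1413, T(5)=-5382, T(6)=-20385, T(7)=-77301, T(8)=-293058; answer -293058
Step 2: S1 = -293058; m = 13; remainder = value at the root: 2*(13)^2 - 4*(13)^1 + 5 = (338) + (-52) + (5) = 291; answer 291

291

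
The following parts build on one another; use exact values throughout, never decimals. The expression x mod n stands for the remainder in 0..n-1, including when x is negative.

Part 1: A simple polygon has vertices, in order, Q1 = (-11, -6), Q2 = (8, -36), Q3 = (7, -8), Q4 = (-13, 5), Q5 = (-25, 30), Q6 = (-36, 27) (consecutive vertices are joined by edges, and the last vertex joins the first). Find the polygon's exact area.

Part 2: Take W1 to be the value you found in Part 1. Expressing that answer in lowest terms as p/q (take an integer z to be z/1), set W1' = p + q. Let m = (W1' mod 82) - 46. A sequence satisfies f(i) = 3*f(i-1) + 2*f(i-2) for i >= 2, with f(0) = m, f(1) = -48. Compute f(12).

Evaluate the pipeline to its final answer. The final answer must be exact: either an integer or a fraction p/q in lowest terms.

Part 1: cross terms: (-11*-36 - 8*-6)=444, (8*-8 - 7*-36)=188, (7*5 - -13*-8)=-69, (-13*30 - -25*5)=-265, (-25*27 - -36*30)=405, (-36*-6 - -11*27)=513; twice the area = |1216| = 1216; area = 608; answer 608
Part 2: W1 = 608; threaded value p + q = 609; m = -11; f(2) = 3*(-48) + 2*(-11) = -166; iterating: f(2)=-166, f(3)=-594, f(4)=-2114, f(5)=-7530, f(6)=-26818, f(7)=-95514, f(8)=-340178, f(9)=-1211562, f(10)=-4315042, f(11)=-15368250, f(12)=-54734834; answer -54734834

-54734834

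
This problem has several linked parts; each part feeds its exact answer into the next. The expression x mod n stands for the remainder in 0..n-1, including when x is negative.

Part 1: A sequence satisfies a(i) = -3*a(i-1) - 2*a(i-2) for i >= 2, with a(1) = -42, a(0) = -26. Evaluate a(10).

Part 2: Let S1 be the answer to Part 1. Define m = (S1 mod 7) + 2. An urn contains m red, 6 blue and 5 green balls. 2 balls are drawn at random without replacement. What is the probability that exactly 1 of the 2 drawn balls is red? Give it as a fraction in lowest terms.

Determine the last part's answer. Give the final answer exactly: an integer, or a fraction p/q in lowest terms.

11/39

Part 1: a(2) = -3*(-42) - 2*(-26) = 178; iterating: a(2)=178, a(3)=-450, a(4)=994, a(5)=-2082, a(6)=4258, a(7)=-8610, a(8)=17314, a(9)=-34722, a(10)=69538; answer 69538
Part 2: S1 = 69538; m = 2; total draws C(13,2) = 78; favorable C(2,1)*C(11,1) = 22; P = 11/39; answer 11/39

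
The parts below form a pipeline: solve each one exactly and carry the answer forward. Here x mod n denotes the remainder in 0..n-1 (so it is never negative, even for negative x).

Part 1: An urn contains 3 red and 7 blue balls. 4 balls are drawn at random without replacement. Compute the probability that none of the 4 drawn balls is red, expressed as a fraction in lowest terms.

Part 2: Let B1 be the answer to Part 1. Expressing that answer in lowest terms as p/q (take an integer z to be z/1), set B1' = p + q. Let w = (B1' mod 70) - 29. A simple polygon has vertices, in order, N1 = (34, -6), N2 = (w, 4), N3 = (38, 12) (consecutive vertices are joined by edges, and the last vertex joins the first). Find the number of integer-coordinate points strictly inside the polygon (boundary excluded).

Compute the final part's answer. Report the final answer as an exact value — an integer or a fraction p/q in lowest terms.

Part 1: total draws C(10,4) = 210; favorable C(7,4) = 35; P = 1/6; answer 1/6
Part 2: B1 = 1/6; threaded value p + q = 7; w = -22; cross terms: (34*4 - -22*-6)=4, (-22*12 - 38*4)=-416, (38*-6 - 34*12)=-636; twice the area = |-1048| = 1048; area = 524; boundary points = 2 + 4 + 2 = 8; strictly interior points = area - boundary/2 + 1 = 521; answer 521

521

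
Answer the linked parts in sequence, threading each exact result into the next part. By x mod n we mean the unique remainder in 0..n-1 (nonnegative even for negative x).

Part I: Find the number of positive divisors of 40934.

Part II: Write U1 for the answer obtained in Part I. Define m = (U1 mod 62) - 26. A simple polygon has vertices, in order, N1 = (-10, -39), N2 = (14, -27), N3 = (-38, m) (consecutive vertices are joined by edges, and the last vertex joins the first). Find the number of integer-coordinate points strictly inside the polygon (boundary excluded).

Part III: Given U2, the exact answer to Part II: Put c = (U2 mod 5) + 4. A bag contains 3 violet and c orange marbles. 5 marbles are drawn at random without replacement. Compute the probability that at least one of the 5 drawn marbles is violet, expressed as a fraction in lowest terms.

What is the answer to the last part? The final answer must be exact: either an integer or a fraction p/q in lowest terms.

Part I: 40934 = 2 * 97 * 211; number of divisors = (1+1) * (1+1) * (1+1) = 8; answer 8
Part II: U1 = 8; m = -18; cross terms: (-10*-27 - 14*-39)=816, (14*-18 - -38*-27)=-1278, (-38*-39 - -10*-18)=1302; twice the area = |840| = 840; area = 420; boundary points = 12 + 1 + 7 = 20; strictly interior points = area - boundary/2 + 1 = 411; answer 411
Part III: U2 = 411; c = 5; total draws C(8,5) = 56; complement C(5,5) = 1; favorable 56 - 1 = 55; P = 55/56; answer 55/56

55/56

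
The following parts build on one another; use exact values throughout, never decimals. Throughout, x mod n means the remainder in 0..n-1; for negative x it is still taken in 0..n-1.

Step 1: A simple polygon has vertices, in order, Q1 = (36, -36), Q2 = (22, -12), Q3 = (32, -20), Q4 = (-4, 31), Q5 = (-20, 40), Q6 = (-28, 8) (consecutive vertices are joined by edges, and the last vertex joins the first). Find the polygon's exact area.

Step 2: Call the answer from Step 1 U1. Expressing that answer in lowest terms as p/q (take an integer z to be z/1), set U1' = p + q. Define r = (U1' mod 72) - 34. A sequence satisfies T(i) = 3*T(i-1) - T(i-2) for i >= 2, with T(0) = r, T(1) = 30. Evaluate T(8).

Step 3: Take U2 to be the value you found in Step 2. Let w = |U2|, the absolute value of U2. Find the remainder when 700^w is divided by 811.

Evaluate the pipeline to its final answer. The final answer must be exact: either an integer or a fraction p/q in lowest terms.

Step 1: cross terms: (36*-12 - 22*-36)=360, (22*-20 - 32*-12)=-56, (32*31 - -4*-20)=912, (-4*40 - -20*31)=460, (-20*8 - -28*40)=960, (-28*-36 - 36*8)=720; twice the area = |3356| = 3356; area = 1678; answer 1678
Step 2: U1 = 1678; threaded value p + q = 1679; r = -11; T(2) = 3*(30) - 1*(-11) = 101; iterating: T(2)=101, T(3)=273, T(4)=718, T(5)=1881, T(6)=4925, T(7)=12894, T(8)=33757; answer 33757
Step 3: U2 = 33757; w = 33757; squarings mod 811: 700^1=700, 700^2=156, 700^4=6, 700^8=36, 700^16=485, 700^32=35, 700^64=414, 700^128=275, 700^256=202, 700^512=254, 700^1024=447, 700^2048=303, 700^4096=166, 700^8192=793, 700^16384=324, 700^32768=357; 700^33757 = 700^1 * 700^4 * 700^8 * 700^16 * 700^64 * 700^128 * 700^256 * 700^512 * 700^32768 = 725 (mod 811); answer 725

725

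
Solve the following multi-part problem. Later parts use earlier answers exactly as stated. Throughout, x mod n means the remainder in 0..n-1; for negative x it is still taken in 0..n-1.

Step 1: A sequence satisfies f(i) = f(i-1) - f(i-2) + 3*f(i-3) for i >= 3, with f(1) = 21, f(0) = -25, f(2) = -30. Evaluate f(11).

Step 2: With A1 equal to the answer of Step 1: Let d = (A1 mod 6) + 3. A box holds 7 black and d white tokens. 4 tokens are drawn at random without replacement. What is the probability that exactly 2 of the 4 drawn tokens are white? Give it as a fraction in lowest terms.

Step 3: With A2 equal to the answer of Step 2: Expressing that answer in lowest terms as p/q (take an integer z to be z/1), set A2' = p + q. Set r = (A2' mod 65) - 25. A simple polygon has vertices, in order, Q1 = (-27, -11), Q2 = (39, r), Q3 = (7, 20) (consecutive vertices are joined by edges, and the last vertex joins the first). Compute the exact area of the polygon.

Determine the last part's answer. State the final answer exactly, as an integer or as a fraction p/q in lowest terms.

Step 1: f(3) = 1*(-30) - 1*(21) + 3*(-25) = -126; iterating: f(3)=-126, f(4)=-33, f(5)=3, f(6)=-342, f(7)=-444, f(8)=-93, f(9)=-675, f(10)=-1914, f(11)=-1518; answer -1518
Step 2: A1 = -1518; d = 3; total draws C(10,4) = 210; favorable C(3,2)*C(7,2) = 63; P = 3/10; answer 3/10
Step 3: A2 = 3/10; threaded value p + q = 13; r = -12; cross terms: (-27*-12 - 39*-11)=753, (39*20 - 7*-12)=864, (7*-11 - -27*20)=463; twice the area = |2080| = 2080; area = 1040; answer 1040

1040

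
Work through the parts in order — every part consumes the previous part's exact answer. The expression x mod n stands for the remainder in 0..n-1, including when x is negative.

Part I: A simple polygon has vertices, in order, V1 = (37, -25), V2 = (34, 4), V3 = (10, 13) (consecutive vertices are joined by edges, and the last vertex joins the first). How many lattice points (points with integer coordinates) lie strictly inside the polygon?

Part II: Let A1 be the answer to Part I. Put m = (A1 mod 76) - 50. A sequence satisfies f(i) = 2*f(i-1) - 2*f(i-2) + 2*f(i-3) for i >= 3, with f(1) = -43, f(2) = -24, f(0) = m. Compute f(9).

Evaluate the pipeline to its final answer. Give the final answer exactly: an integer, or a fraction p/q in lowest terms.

Part I: cross terms: (37*4 - 34*-25)=998, (34*13 - 10*4)=402, (10*-25 - 37*13)=-731; twice the area = |669| = 669; area = 669/2; boundary points = 1 + 3 + 1 = 5; strictly interior points = area - boundary/2 + 1 = 333; answer 333
Part II: A1 = 333; m = -21; f(3) = 2*(-24) - 2*(-43) + 2*(-21) = -4; iterating: f(3)=-4, f(4)=-46, f(5)=-132, f(6)=-180, f(7)=-188, f(8)=-280, f(9)=-544; answer -544

-544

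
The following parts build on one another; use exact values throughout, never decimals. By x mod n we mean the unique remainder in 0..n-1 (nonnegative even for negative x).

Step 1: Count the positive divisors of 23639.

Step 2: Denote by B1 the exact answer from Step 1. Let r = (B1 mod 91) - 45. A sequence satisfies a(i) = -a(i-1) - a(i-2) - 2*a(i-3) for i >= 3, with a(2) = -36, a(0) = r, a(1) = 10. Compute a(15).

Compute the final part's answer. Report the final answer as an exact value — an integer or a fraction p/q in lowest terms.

2316

Step 1: 23639 = 7 * 11 * 307; number of divisors = (1+1) * (1+1) * (1+1) = 8; answer 8
Step 2: B1 = 8; r = -37; a(3) = -1*(-36) - 1*(10) - 2*(-37) = 100; iterating: a(3)=100, a(4)=-84, a(5)=56, a(6)=-172, a(7)=284, a(8)=-224, a(9)=284, a(10)=-628, a(11)=792, a(12)=-732, a(13)=1196, a(14)=-2048, a(15)=2316; answer 2316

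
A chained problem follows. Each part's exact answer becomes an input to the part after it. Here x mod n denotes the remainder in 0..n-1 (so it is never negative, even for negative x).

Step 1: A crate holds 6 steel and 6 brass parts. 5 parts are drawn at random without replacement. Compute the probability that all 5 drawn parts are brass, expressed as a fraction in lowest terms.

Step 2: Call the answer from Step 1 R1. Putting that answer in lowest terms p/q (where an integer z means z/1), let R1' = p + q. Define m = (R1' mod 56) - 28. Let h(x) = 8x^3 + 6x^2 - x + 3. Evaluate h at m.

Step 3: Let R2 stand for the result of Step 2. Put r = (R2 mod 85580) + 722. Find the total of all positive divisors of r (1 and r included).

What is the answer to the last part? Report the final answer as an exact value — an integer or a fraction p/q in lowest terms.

186480

Step 1: total draws C(12,5) = 792; favorable C(6,5) = 6; P = 1/132; answer 1/132
Step 2: R1 = 1/132; threaded value p + q = 133; m = -7; 8*(-7)^3 + 6*(-7)^2 - 1*(-7)^1 + 3 = (-2744) + (294) + (7) + (3) = -2440; answer -2440
Step 3: R2 = -2440; r = 83862; 83862 = 2 * 3^3 * 1553; sigma = (1 + 2) * (1 + 3 + 9 + 27) * (1 + 1553) = 3 * 40 * 1554 = 186480; answer 186480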